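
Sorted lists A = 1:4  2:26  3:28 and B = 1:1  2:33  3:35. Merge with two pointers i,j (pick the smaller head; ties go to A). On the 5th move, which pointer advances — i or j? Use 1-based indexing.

j

i=1 j=1: A[i]=4>B[j]=1 take 1, j++
i=1 j=2: A[i]=4<=B[j]=33 take 4, i++
i=2 j=2: A[i]=26<=B[j]=33 take 26, i++
i=3 j=2: A[i]=28<=B[j]=33 take 28, i++
i=4 j=2: A done, take B[j]=33, j++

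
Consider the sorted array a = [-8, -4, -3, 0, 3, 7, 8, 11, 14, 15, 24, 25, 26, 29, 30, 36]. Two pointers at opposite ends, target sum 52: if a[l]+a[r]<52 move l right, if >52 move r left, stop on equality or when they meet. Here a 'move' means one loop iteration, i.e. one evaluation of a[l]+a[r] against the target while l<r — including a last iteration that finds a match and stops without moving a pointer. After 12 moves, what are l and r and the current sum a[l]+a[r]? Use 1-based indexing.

[1,16] -8+36=28 <52 → l++
[2,16] -4+36=32 <52 → l++
[3,16] -3+36=33 <52 → l++
[4,16] 0+36=36 <52 → l++
[5,16] 3+36=39 <52 → l++
[6,16] 7+36=43 <52 → l++
[7,16] 8+36=44 <52 → l++
[8,16] 11+36=47 <52 → l++
[9,16] 14+36=50 <52 → l++
[10,16] 15+36=51 <52 → l++
[11,16] 24+36=60 >52 → r--
[11,15] 24+30=54 >52 → r--

l=11, r=14, sum=53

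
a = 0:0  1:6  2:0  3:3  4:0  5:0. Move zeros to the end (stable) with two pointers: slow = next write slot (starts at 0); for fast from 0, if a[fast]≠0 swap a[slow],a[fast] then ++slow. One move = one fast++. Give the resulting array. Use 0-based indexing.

(s=0,f=0) a[fast]=0 → fast++
(s=0,f=1) a[fast]=6≠0 swap→a[0]=6 → slow++,fast++
(s=1,f=2) a[fast]=0 → fast++
(s=1,f=3) a[fast]=3≠0 swap→a[1]=3 → slow++,fast++
(s=2,f=4) a[fast]=0 → fast++
(s=2,f=5) a[fast]=0 → fast++

[6, 3, 0, 0, 0, 0]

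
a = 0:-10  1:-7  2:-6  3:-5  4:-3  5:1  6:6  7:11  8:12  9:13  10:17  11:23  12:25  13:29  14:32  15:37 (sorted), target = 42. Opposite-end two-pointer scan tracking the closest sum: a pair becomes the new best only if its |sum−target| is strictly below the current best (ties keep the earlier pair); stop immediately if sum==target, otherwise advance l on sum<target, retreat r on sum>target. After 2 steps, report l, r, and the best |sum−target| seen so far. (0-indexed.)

l=0 r=15: -10+37=27 d=15 *, l++
l=1 r=15: -7+37=30 d=12 *, l++

l=2, r=15, best |Δ|=12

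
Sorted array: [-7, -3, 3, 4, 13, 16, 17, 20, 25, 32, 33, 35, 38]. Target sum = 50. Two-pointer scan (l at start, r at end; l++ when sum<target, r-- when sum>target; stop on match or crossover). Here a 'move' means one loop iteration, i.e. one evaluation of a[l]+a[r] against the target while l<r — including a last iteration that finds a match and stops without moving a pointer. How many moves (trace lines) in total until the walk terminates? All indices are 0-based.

9 moves

l=0 r=12: -7+38=31 <50, l++
l=1 r=12: -3+38=35 <50, l++
l=2 r=12: 3+38=41 <50, l++
l=3 r=12: 4+38=42 <50, l++
l=4 r=12: 13+38=51 >50, r--
l=4 r=11: 13+35=48 <50, l++
l=5 r=11: 16+35=51 >50, r--
l=5 r=10: 16+33=49 <50, l++
l=6 r=10: 17+33=50, found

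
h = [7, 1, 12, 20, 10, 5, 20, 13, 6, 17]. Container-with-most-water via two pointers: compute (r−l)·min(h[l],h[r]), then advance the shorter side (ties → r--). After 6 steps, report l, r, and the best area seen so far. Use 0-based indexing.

l=0 r=9: min(7,17)*9=63 best=63 *, l++
l=1 r=9: min(1,17)*8=8 best=63, l++
l=2 r=9: min(12,17)*7=84 best=84 *, l++
l=3 r=9: min(20,17)*6=102 best=102 *, r--
l=3 r=8: min(20,6)*5=30 best=102, r--
l=3 r=7: min(20,13)*4=52 best=102, r--

l=3, r=6, best area=102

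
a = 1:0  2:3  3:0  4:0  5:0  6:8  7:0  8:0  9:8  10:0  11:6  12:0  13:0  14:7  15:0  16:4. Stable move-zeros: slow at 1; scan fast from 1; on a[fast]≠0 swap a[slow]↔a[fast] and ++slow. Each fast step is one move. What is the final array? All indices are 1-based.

slow=1 fast=1: a[fast]=0, fast++
slow=1 fast=2: a[fast]=3≠0 swap→a[1]=3, slow++,fast++
slow=2 fast=3: a[fast]=0, fast++
slow=2 fast=4: a[fast]=0, fast++
slow=2 fast=5: a[fast]=0, fast++
slow=2 fast=6: a[fast]=8≠0 swap→a[2]=8, slow++,fast++
slow=3 fast=7: a[fast]=0, fast++
slow=3 fast=8: a[fast]=0, fast++
slow=3 fast=9: a[fast]=8≠0 swap→a[3]=8, slow++,fast++
slow=4 fast=10: a[fast]=0, fast++
slow=4 fast=11: a[fast]=6≠0 swap→a[4]=6, slow++,fast++
slow=5 fast=12: a[fast]=0, fast++
slow=5 fast=13: a[fast]=0, fast++
slow=5 fast=14: a[fast]=7≠0 swap→a[5]=7, slow++,fast++
slow=6 fast=15: a[fast]=0, fast++
slow=6 fast=16: a[fast]=4≠0 swap→a[6]=4, slow++,fast++

[3, 8, 8, 6, 7, 4, 0, 0, 0, 0, 0, 0, 0, 0, 0, 0]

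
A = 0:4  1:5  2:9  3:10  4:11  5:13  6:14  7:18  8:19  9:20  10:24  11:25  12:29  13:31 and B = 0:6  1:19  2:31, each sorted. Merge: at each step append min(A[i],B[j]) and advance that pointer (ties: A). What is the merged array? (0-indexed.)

[4, 5, 6, 9, 10, 11, 13, 14, 18, 19, 19, 20, 24, 25, 29, 31, 31]

[i=0,j=0] A[i]=4<=B[j]=6 take 4 → i++
[i=1,j=0] A[i]=5<=B[j]=6 take 5 → i++
[i=2,j=0] A[i]=9>B[j]=6 take 6 → j++
[i=2,j=1] A[i]=9<=B[j]=19 take 9 → i++
[i=3,j=1] A[i]=10<=B[j]=19 take 10 → i++
[i=4,j=1] A[i]=11<=B[j]=19 take 11 → i++
[i=5,j=1] A[i]=13<=B[j]=19 take 13 → i++
[i=6,j=1] A[i]=14<=B[j]=19 take 14 → i++
[i=7,j=1] A[i]=18<=B[j]=19 take 18 → i++
[i=8,j=1] A[i]=19<=B[j]=19 take 19 → i++
[i=9,j=1] A[i]=20>B[j]=19 take 19 → j++
[i=9,j=2] A[i]=20<=B[j]=31 take 20 → i++
[i=10,j=2] A[i]=24<=B[j]=31 take 24 → i++
[i=11,j=2] A[i]=25<=B[j]=31 take 25 → i++
[i=12,j=2] A[i]=29<=B[j]=31 take 29 → i++
[i=13,j=2] A[i]=31<=B[j]=31 take 31 → i++
[i=14,j=2] A done, take B[j]=31 → j++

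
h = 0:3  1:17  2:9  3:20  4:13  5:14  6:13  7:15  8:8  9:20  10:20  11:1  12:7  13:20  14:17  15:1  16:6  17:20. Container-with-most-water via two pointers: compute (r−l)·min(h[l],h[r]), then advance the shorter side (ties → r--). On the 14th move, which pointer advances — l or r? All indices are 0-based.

r

[0,17] min(3,20)*17=51 best=51 * → l++
[1,17] min(17,20)*16=272 best=272 * → l++
[2,17] min(9,20)*15=135 best=272 → l++
[3,17] min(20,20)*14=280 best=280 * → r--
[3,16] min(20,6)*13=78 best=280 → r--
[3,15] min(20,1)*12=12 best=280 → r--
[3,14] min(20,17)*11=187 best=280 → r--
[3,13] min(20,20)*10=200 best=280 → r--
[3,12] min(20,7)*9=63 best=280 → r--
[3,11] min(20,1)*8=8 best=280 → r--
[3,10] min(20,20)*7=140 best=280 → r--
[3,9] min(20,20)*6=120 best=280 → r--
[3,8] min(20,8)*5=40 best=280 → r--
[3,7] min(20,15)*4=60 best=280 → r--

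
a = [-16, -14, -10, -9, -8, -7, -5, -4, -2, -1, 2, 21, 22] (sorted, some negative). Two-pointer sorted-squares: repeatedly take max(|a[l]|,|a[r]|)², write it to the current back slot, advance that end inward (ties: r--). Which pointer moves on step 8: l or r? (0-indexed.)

[0,12] |-16|<=|22| out[12]=484 → r--
[0,11] |-16|<=|21| out[11]=441 → r--
[0,10] |-16|>|2| out[10]=256 → l++
[1,10] |-14|>|2| out[9]=196 → l++
[2,10] |-10|>|2| out[8]=100 → l++
[3,10] |-9|>|2| out[7]=81 → l++
[4,10] |-8|>|2| out[6]=64 → l++
[5,10] |-7|>|2| out[5]=49 → l++

l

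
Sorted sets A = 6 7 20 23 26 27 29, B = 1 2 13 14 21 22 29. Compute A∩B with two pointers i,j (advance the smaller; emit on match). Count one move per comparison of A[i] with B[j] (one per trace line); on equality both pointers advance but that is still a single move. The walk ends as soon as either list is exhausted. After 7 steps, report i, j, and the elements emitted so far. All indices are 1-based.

i=4, j=5, emitted=[]

[i=1,j=1] 6>1 → j++
[i=1,j=2] 6>2 → j++
[i=1,j=3] 6<13 → i++
[i=2,j=3] 7<13 → i++
[i=3,j=3] 20>13 → j++
[i=3,j=4] 20>14 → j++
[i=3,j=5] 20<21 → i++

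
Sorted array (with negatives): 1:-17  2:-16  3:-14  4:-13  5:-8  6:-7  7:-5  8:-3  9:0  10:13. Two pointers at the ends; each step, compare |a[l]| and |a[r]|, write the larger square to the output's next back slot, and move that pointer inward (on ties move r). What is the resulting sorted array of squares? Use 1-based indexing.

[0, 9, 25, 49, 64, 169, 169, 196, 256, 289]

l=1 r=10: |-17|>|13| out[10]=289, l++
l=2 r=10: |-16|>|13| out[9]=256, l++
l=3 r=10: |-14|>|13| out[8]=196, l++
l=4 r=10: |-13|<=|13| out[7]=169, r--
l=4 r=9: |-13|>|0| out[6]=169, l++
l=5 r=9: |-8|>|0| out[5]=64, l++
l=6 r=9: |-7|>|0| out[4]=49, l++
l=7 r=9: |-5|>|0| out[3]=25, l++
l=8 r=9: |-3|>|0| out[2]=9, l++
l=9 r=9: |0|<=|0| out[1]=0, r--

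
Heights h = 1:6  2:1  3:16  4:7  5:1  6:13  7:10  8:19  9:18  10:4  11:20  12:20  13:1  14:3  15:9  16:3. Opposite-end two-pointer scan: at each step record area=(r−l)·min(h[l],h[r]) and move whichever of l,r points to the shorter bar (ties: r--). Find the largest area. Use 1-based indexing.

max area = 144

[1,16] min(6,3)*15=45 best=45 * → r--
[1,15] min(6,9)*14=84 best=84 * → l++
[2,15] min(1,9)*13=13 best=84 → l++
[3,15] min(16,9)*12=108 best=108 * → r--
[3,14] min(16,3)*11=33 best=108 → r--
[3,13] min(16,1)*10=10 best=108 → r--
[3,12] min(16,20)*9=144 best=144 * → l++
[4,12] min(7,20)*8=56 best=144 → l++
[5,12] min(1,20)*7=7 best=144 → l++
[6,12] min(13,20)*6=78 best=144 → l++
[7,12] min(10,20)*5=50 best=144 → l++
[8,12] min(19,20)*4=76 best=144 → l++
[9,12] min(18,20)*3=54 best=144 → l++
[10,12] min(4,20)*2=8 best=144 → l++
[11,12] min(20,20)*1=20 best=144 → r--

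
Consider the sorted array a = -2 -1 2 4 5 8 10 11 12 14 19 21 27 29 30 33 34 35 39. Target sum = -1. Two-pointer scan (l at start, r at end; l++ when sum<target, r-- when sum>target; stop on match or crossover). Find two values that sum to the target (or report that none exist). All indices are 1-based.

no pair

[1,19] -2+39=37 >-1 → r--
[1,18] -2+35=33 >-1 → r--
[1,17] -2+34=32 >-1 → r--
[1,16] -2+33=31 >-1 → r--
[1,15] -2+30=28 >-1 → r--
[1,14] -2+29=27 >-1 → r--
[1,13] -2+27=25 >-1 → r--
[1,12] -2+21=19 >-1 → r--
[1,11] -2+19=17 >-1 → r--
[1,10] -2+14=12 >-1 → r--
[1,9] -2+12=10 >-1 → r--
[1,8] -2+11=9 >-1 → r--
[1,7] -2+10=8 >-1 → r--
[1,6] -2+8=6 >-1 → r--
[1,5] -2+5=3 >-1 → r--
[1,4] -2+4=2 >-1 → r--
[1,3] -2+2=0 >-1 → r--
[1,2] -2+-1=-3 <-1 → l++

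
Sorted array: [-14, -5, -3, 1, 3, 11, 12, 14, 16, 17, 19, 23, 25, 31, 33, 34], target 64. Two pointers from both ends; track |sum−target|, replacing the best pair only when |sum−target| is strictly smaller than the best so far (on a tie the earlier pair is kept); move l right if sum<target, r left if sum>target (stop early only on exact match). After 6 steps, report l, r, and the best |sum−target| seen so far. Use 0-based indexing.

l=6, r=15, best |Δ|=19

[0,15] -14+34=20 d=44 * → l++
[1,15] -5+34=29 d=35 * → l++
[2,15] -3+34=31 d=33 * → l++
[3,15] 1+34=35 d=29 * → l++
[4,15] 3+34=37 d=27 * → l++
[5,15] 11+34=45 d=19 * → l++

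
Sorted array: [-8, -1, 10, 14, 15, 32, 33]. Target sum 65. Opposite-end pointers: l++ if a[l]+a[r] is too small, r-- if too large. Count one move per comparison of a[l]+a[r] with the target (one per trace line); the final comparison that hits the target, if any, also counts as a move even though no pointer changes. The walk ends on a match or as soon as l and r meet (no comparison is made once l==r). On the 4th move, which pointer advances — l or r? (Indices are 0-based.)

[0,6] -8+33=25 <65 → l++
[1,6] -1+33=32 <65 → l++
[2,6] 10+33=43 <65 → l++
[3,6] 14+33=47 <65 → l++

l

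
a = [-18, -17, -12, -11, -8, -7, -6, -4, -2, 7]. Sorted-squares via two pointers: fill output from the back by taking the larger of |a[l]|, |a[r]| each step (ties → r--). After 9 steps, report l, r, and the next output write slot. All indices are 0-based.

l=0 r=9: |-18|>|7| out[9]=324, l++
l=1 r=9: |-17|>|7| out[8]=289, l++
l=2 r=9: |-12|>|7| out[7]=144, l++
l=3 r=9: |-11|>|7| out[6]=121, l++
l=4 r=9: |-8|>|7| out[5]=64, l++
l=5 r=9: |-7|<=|7| out[4]=49, r--
l=5 r=8: |-7|>|-2| out[3]=49, l++
l=6 r=8: |-6|>|-2| out[2]=36, l++
l=7 r=8: |-4|>|-2| out[1]=16, l++

l=8, r=8, next write slot=0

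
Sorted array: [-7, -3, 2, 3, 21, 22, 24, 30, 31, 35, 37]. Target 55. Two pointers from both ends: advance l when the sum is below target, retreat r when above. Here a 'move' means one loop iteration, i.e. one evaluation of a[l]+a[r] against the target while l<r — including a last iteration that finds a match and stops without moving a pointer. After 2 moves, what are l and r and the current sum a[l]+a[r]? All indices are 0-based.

l=2, r=10, sum=39

l=0 r=10: -7+37=30 <55, l++
l=1 r=10: -3+37=34 <55, l++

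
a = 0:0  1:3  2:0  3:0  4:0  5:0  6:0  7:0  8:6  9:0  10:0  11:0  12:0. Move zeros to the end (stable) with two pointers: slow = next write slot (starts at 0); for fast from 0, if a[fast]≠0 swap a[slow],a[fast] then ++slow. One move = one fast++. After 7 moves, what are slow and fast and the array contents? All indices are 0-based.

slow=1, fast=7, a=[3, 0, 0, 0, 0, 0, 0, 0, 6, 0, 0, 0, 0]

(s=0,f=0) a[fast]=0 → fast++
(s=0,f=1) a[fast]=3≠0 swap→a[0]=3 → slow++,fast++
(s=1,f=2) a[fast]=0 → fast++
(s=1,f=3) a[fast]=0 → fast++
(s=1,f=4) a[fast]=0 → fast++
(s=1,f=5) a[fast]=0 → fast++
(s=1,f=6) a[fast]=0 → fast++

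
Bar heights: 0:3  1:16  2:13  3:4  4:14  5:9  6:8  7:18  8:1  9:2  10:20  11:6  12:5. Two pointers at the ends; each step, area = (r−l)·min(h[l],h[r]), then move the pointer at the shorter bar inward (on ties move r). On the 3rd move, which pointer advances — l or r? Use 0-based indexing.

r

l=0 r=12: min(3,5)*12=36 best=36 *, l++
l=1 r=12: min(16,5)*11=55 best=55 *, r--
l=1 r=11: min(16,6)*10=60 best=60 *, r--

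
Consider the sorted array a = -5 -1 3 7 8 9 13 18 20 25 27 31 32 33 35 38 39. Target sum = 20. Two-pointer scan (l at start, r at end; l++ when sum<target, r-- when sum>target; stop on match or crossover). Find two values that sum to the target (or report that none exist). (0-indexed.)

(-5, 25)

[0,16] -5+39=34 >20 → r--
[0,15] -5+38=33 >20 → r--
[0,14] -5+35=30 >20 → r--
[0,13] -5+33=28 >20 → r--
[0,12] -5+32=27 >20 → r--
[0,11] -5+31=26 >20 → r--
[0,10] -5+27=22 >20 → r--
[0,9] -5+25=20 → found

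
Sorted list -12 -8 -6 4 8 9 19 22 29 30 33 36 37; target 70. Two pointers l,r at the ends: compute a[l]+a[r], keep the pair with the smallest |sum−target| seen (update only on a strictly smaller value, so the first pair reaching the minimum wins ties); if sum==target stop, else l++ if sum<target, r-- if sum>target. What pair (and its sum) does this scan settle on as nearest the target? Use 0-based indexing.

pair (33, 37) with sum 70 (|Δ|=0)

[0,12] -12+37=25 d=45 * → l++
[1,12] -8+37=29 d=41 * → l++
[2,12] -6+37=31 d=39 * → l++
[3,12] 4+37=41 d=29 * → l++
[4,12] 8+37=45 d=25 * → l++
[5,12] 9+37=46 d=24 * → l++
[6,12] 19+37=56 d=14 * → l++
[7,12] 22+37=59 d=11 * → l++
[8,12] 29+37=66 d=4 * → l++
[9,12] 30+37=67 d=3 * → l++
[10,12] 33+37=70 d=0 * → stop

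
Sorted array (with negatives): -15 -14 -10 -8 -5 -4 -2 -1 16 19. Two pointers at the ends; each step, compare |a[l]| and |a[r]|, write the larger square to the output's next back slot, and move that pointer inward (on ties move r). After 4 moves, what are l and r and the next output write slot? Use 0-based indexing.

[0,9] |-15|<=|19| out[9]=361 → r--
[0,8] |-15|<=|16| out[8]=256 → r--
[0,7] |-15|>|-1| out[7]=225 → l++
[1,7] |-14|>|-1| out[6]=196 → l++

l=2, r=7, next write slot=5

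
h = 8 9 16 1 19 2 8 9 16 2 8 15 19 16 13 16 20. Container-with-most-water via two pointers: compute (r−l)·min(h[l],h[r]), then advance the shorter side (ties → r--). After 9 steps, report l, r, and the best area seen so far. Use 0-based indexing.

l=0 r=16: min(8,20)*16=128 best=128 *, l++
l=1 r=16: min(9,20)*15=135 best=135 *, l++
l=2 r=16: min(16,20)*14=224 best=224 *, l++
l=3 r=16: min(1,20)*13=13 best=224, l++
l=4 r=16: min(19,20)*12=228 best=228 *, l++
l=5 r=16: min(2,20)*11=22 best=228, l++
l=6 r=16: min(8,20)*10=80 best=228, l++
l=7 r=16: min(9,20)*9=81 best=228, l++
l=8 r=16: min(16,20)*8=128 best=228, l++

l=9, r=16, best area=228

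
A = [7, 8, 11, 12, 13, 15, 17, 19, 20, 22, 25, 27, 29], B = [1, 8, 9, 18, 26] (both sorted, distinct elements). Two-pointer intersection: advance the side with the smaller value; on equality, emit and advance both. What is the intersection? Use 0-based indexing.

[i=0,j=0] 7>1 → j++
[i=0,j=1] 7<8 → i++
[i=1,j=1] 8==8 emit → i++,j++
[i=2,j=2] 11>9 → j++
[i=2,j=3] 11<18 → i++
[i=3,j=3] 12<18 → i++
[i=4,j=3] 13<18 → i++
[i=5,j=3] 15<18 → i++
[i=6,j=3] 17<18 → i++
[i=7,j=3] 19>18 → j++
[i=7,j=4] 19<26 → i++
[i=8,j=4] 20<26 → i++
[i=9,j=4] 22<26 → i++
[i=10,j=4] 25<26 → i++
[i=11,j=4] 27>26 → j++

intersection = [8]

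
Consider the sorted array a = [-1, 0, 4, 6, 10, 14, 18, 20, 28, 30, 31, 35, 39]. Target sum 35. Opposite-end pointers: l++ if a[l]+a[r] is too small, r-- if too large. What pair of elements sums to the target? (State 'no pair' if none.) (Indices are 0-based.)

(0, 35)

l=0 r=12: -1+39=38 >35, r--
l=0 r=11: -1+35=34 <35, l++
l=1 r=11: 0+35=35, found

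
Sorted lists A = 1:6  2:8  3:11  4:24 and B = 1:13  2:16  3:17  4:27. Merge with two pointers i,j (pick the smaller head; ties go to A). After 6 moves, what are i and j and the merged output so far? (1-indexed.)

i=4, j=4, merged so far=[6, 8, 11, 13, 16, 17]

i=1 j=1: A[i]=6<=B[j]=13 take 6, i++
i=2 j=1: A[i]=8<=B[j]=13 take 8, i++
i=3 j=1: A[i]=11<=B[j]=13 take 11, i++
i=4 j=1: A[i]=24>B[j]=13 take 13, j++
i=4 j=2: A[i]=24>B[j]=16 take 16, j++
i=4 j=3: A[i]=24>B[j]=17 take 17, j++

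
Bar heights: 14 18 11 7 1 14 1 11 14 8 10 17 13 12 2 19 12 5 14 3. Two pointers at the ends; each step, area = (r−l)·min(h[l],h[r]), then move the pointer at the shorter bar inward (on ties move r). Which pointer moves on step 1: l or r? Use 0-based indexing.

[0,19] min(14,3)*19=57 best=57 * → r--

r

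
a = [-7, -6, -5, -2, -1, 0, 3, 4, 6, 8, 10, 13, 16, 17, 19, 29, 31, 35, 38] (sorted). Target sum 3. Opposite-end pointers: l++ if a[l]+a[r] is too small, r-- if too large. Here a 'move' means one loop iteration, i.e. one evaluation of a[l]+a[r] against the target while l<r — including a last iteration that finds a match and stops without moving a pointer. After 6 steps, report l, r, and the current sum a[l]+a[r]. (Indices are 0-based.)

[0,18] -7+38=31 >3 → r--
[0,17] -7+35=28 >3 → r--
[0,16] -7+31=24 >3 → r--
[0,15] -7+29=22 >3 → r--
[0,14] -7+19=12 >3 → r--
[0,13] -7+17=10 >3 → r--

l=0, r=12, sum=9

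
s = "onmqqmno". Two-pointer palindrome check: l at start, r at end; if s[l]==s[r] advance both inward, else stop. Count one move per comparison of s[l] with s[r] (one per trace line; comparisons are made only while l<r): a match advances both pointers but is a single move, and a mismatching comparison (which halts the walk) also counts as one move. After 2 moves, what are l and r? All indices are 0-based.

l=2, r=5

[0,7] 'o'=='o' → l++,r--
[1,6] 'n'=='n' → l++,r--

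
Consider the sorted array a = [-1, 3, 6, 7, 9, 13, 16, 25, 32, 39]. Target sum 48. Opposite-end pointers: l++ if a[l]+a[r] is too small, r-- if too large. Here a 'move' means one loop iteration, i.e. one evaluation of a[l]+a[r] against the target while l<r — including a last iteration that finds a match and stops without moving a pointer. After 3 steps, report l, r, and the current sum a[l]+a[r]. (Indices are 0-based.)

l=0 r=9: -1+39=38 <48, l++
l=1 r=9: 3+39=42 <48, l++
l=2 r=9: 6+39=45 <48, l++

l=3, r=9, sum=46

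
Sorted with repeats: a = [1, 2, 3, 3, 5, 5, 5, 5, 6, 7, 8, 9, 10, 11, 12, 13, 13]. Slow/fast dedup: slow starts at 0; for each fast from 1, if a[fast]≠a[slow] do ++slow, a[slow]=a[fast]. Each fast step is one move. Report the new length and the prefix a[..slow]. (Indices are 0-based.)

(s=0,f=1) a[fast]=2≠a[slow]=1 write a[1]=2 → slow++,fast++
(s=1,f=2) a[fast]=3≠a[slow]=2 write a[2]=3 → slow++,fast++
(s=2,f=3) a[fast]=3=a[slow] dup → fast++
(s=2,f=4) a[fast]=5≠a[slow]=3 write a[3]=5 → slow++,fast++
(s=3,f=5) a[fast]=5=a[slow] dup → fast++
(s=3,f=6) a[fast]=5=a[slow] dup → fast++
(s=3,f=7) a[fast]=5=a[slow] dup → fast++
(s=3,f=8) a[fast]=6≠a[slow]=5 write a[4]=6 → slow++,fast++
(s=4,f=9) a[fast]=7≠a[slow]=6 write a[5]=7 → slow++,fast++
(s=5,f=10) a[fast]=8≠a[slow]=7 write a[6]=8 → slow++,fast++
(s=6,f=11) a[fast]=9≠a[slow]=8 write a[7]=9 → slow++,fast++
(s=7,f=12) a[fast]=10≠a[slow]=9 write a[8]=10 → slow++,fast++
(s=8,f=13) a[fast]=11≠a[slow]=10 write a[9]=11 → slow++,fast++
(s=9,f=14) a[fast]=12≠a[slow]=11 write a[10]=12 → slow++,fast++
(s=10,f=15) a[fast]=13≠a[slow]=12 write a[11]=13 → slow++,fast++
(s=11,f=16) a[fast]=13=a[slow] dup → fast++

length 12; prefix = [1, 2, 3, 5, 6, 7, 8, 9, 10, 11, 12, 13]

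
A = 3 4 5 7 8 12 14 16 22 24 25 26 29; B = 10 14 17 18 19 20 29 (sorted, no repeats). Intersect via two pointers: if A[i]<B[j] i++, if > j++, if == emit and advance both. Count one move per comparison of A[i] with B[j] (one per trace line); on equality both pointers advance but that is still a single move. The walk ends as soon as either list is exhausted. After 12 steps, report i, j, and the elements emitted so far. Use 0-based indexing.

i=0 j=0: 3<10, i++
i=1 j=0: 4<10, i++
i=2 j=0: 5<10, i++
i=3 j=0: 7<10, i++
i=4 j=0: 8<10, i++
i=5 j=0: 12>10, j++
i=5 j=1: 12<14, i++
i=6 j=1: 14==14 emit, i++,j++
i=7 j=2: 16<17, i++
i=8 j=2: 22>17, j++
i=8 j=3: 22>18, j++
i=8 j=4: 22>19, j++

i=8, j=5, emitted=[14]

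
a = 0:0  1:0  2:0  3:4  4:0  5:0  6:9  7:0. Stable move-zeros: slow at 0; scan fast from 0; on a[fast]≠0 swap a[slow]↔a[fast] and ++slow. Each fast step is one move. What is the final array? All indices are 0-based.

slow=0 fast=0: a[fast]=0, fast++
slow=0 fast=1: a[fast]=0, fast++
slow=0 fast=2: a[fast]=0, fast++
slow=0 fast=3: a[fast]=4≠0 swap→a[0]=4, slow++,fast++
slow=1 fast=4: a[fast]=0, fast++
slow=1 fast=5: a[fast]=0, fast++
slow=1 fast=6: a[fast]=9≠0 swap→a[1]=9, slow++,fast++
slow=2 fast=7: a[fast]=0, fast++

[4, 9, 0, 0, 0, 0, 0, 0]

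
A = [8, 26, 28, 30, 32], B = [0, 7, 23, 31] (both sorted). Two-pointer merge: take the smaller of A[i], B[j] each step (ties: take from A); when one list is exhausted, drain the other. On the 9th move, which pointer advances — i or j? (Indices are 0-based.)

i

[i=0,j=0] A[i]=8>B[j]=0 take 0 → j++
[i=0,j=1] A[i]=8>B[j]=7 take 7 → j++
[i=0,j=2] A[i]=8<=B[j]=23 take 8 → i++
[i=1,j=2] A[i]=26>B[j]=23 take 23 → j++
[i=1,j=3] A[i]=26<=B[j]=31 take 26 → i++
[i=2,j=3] A[i]=28<=B[j]=31 take 28 → i++
[i=3,j=3] A[i]=30<=B[j]=31 take 30 → i++
[i=4,j=3] A[i]=32>B[j]=31 take 31 → j++
[i=4,j=4] B done, take A[i]=32 → i++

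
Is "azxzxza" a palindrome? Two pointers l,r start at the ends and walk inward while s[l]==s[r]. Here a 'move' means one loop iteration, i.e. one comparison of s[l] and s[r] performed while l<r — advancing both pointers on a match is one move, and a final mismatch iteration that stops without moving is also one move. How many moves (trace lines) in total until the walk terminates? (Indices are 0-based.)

3 moves

[0,6] 'a'=='a' → l++,r--
[1,5] 'z'=='z' → l++,r--
[2,4] 'x'=='x' → l++,r--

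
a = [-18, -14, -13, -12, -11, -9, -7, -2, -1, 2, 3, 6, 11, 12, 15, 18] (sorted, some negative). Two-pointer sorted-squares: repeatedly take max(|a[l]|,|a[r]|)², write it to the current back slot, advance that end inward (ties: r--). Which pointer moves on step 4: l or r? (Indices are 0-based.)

l

[0,15] |-18|<=|18| out[15]=324 → r--
[0,14] |-18|>|15| out[14]=324 → l++
[1,14] |-14|<=|15| out[13]=225 → r--
[1,13] |-14|>|12| out[12]=196 → l++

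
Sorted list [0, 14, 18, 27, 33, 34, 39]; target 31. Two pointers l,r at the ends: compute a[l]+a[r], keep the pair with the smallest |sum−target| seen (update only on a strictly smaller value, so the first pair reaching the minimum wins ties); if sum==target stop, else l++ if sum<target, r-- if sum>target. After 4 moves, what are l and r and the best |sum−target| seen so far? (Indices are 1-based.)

l=2, r=4, best |Δ|=2

[1,7] 0+39=39 d=8 * → r--
[1,6] 0+34=34 d=3 * → r--
[1,5] 0+33=33 d=2 * → r--
[1,4] 0+27=27 d=4 → l++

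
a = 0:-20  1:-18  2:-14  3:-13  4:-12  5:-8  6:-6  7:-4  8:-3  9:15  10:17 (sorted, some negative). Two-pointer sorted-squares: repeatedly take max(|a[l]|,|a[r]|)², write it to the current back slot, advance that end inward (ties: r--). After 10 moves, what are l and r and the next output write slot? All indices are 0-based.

l=8, r=8, next write slot=0

l=0 r=10: |-20|>|17| out[10]=400, l++
l=1 r=10: |-18|>|17| out[9]=324, l++
l=2 r=10: |-14|<=|17| out[8]=289, r--
l=2 r=9: |-14|<=|15| out[7]=225, r--
l=2 r=8: |-14|>|-3| out[6]=196, l++
l=3 r=8: |-13|>|-3| out[5]=169, l++
l=4 r=8: |-12|>|-3| out[4]=144, l++
l=5 r=8: |-8|>|-3| out[3]=64, l++
l=6 r=8: |-6|>|-3| out[2]=36, l++
l=7 r=8: |-4|>|-3| out[1]=16, l++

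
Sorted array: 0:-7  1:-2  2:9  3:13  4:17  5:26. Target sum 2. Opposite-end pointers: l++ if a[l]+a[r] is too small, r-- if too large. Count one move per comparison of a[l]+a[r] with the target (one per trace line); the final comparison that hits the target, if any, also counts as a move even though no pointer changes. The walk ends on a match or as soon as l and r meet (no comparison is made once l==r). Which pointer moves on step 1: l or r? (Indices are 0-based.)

r

l=0 r=5: -7+26=19 >2, r--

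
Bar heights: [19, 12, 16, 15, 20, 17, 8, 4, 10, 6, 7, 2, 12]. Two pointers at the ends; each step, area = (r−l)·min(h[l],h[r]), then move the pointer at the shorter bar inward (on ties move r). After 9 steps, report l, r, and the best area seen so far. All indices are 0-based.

l=1, r=4, best area=144

[0,12] min(19,12)*12=144 best=144 * → r--
[0,11] min(19,2)*11=22 best=144 → r--
[0,10] min(19,7)*10=70 best=144 → r--
[0,9] min(19,6)*9=54 best=144 → r--
[0,8] min(19,10)*8=80 best=144 → r--
[0,7] min(19,4)*7=28 best=144 → r--
[0,6] min(19,8)*6=48 best=144 → r--
[0,5] min(19,17)*5=85 best=144 → r--
[0,4] min(19,20)*4=76 best=144 → l++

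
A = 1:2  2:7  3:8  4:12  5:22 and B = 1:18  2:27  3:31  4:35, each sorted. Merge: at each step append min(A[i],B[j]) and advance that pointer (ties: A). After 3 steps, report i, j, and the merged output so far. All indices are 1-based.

i=1 j=1: A[i]=2<=B[j]=18 take 2, i++
i=2 j=1: A[i]=7<=B[j]=18 take 7, i++
i=3 j=1: A[i]=8<=B[j]=18 take 8, i++

i=4, j=1, merged so far=[2, 7, 8]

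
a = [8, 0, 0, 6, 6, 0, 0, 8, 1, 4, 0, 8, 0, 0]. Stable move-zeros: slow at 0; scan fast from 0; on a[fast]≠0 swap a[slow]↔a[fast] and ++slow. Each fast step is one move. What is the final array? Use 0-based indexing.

(s=0,f=0) a[fast]=8≠0 swap→a[0]=8 → slow++,fast++
(s=1,f=1) a[fast]=0 → fast++
(s=1,f=2) a[fast]=0 → fast++
(s=1,f=3) a[fast]=6≠0 swap→a[1]=6 → slow++,fast++
(s=2,f=4) a[fast]=6≠0 swap→a[2]=6 → slow++,fast++
(s=3,f=5) a[fast]=0 → fast++
(s=3,f=6) a[fast]=0 → fast++
(s=3,f=7) a[fast]=8≠0 swap→a[3]=8 → slow++,fast++
(s=4,f=8) a[fast]=1≠0 swap→a[4]=1 → slow++,fast++
(s=5,f=9) a[fast]=4≠0 swap→a[5]=4 → slow++,fast++
(s=6,f=10) a[fast]=0 → fast++
(s=6,f=11) a[fast]=8≠0 swap→a[6]=8 → slow++,fast++
(s=7,f=12) a[fast]=0 → fast++
(s=7,f=13) a[fast]=0 → fast++

[8, 6, 6, 8, 1, 4, 8, 0, 0, 0, 0, 0, 0, 0]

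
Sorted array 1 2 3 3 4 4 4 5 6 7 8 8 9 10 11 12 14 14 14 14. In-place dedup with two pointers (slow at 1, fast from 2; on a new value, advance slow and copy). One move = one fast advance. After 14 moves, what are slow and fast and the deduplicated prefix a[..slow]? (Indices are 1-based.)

slow=11, fast=16, prefix=[1, 2, 3, 4, 5, 6, 7, 8, 9, 10, 11]

slow=1 fast=2: a[fast]=2≠a[slow]=1 write a[2]=2, slow++,fast++
slow=2 fast=3: a[fast]=3≠a[slow]=2 write a[3]=3, slow++,fast++
slow=3 fast=4: a[fast]=3=a[slow] dup, fast++
slow=3 fast=5: a[fast]=4≠a[slow]=3 write a[4]=4, slow++,fast++
slow=4 fast=6: a[fast]=4=a[slow] dup, fast++
slow=4 fast=7: a[fast]=4=a[slow] dup, fast++
slow=4 fast=8: a[fast]=5≠a[slow]=4 write a[5]=5, slow++,fast++
slow=5 fast=9: a[fast]=6≠a[slow]=5 write a[6]=6, slow++,fast++
slow=6 fast=10: a[fast]=7≠a[slow]=6 write a[7]=7, slow++,fast++
slow=7 fast=11: a[fast]=8≠a[slow]=7 write a[8]=8, slow++,fast++
slow=8 fast=12: a[fast]=8=a[slow] dup, fast++
slow=8 fast=13: a[fast]=9≠a[slow]=8 write a[9]=9, slow++,fast++
slow=9 fast=14: a[fast]=10≠a[slow]=9 write a[10]=10, slow++,fast++
slow=10 fast=15: a[fast]=11≠a[slow]=10 write a[11]=11, slow++,fast++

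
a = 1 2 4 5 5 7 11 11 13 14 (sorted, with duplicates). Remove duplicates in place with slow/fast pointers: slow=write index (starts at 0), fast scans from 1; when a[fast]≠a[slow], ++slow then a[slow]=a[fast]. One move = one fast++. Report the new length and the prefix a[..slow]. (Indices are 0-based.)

slow=0 fast=1: a[fast]=2≠a[slow]=1 write a[1]=2, slow++,fast++
slow=1 fast=2: a[fast]=4≠a[slow]=2 write a[2]=4, slow++,fast++
slow=2 fast=3: a[fast]=5≠a[slow]=4 write a[3]=5, slow++,fast++
slow=3 fast=4: a[fast]=5=a[slow] dup, fast++
slow=3 fast=5: a[fast]=7≠a[slow]=5 write a[4]=7, slow++,fast++
slow=4 fast=6: a[fast]=11≠a[slow]=7 write a[5]=11, slow++,fast++
slow=5 fast=7: a[fast]=11=a[slow] dup, fast++
slow=5 fast=8: a[fast]=13≠a[slow]=11 write a[6]=13, slow++,fast++
slow=6 fast=9: a[fast]=14≠a[slow]=13 write a[7]=14, slow++,fast++

length 8; prefix = [1, 2, 4, 5, 7, 11, 13, 14]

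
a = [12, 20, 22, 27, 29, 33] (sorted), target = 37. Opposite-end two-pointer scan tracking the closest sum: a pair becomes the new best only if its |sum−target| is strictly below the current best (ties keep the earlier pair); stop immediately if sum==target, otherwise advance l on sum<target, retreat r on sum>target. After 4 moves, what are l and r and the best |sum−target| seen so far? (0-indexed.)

l=0 r=5: 12+33=45 d=8 *, r--
l=0 r=4: 12+29=41 d=4 *, r--
l=0 r=3: 12+27=39 d=2 *, r--
l=0 r=2: 12+22=34 d=3, l++

l=1, r=2, best |Δ|=2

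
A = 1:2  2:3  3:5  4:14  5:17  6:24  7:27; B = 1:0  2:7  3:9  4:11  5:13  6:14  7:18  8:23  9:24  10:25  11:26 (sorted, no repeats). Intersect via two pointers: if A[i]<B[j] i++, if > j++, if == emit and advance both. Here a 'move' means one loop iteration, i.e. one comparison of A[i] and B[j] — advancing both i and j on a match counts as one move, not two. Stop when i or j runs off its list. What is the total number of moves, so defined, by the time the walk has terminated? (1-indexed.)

[i=1,j=1] 2>0 → j++
[i=1,j=2] 2<7 → i++
[i=2,j=2] 3<7 → i++
[i=3,j=2] 5<7 → i++
[i=4,j=2] 14>7 → j++
[i=4,j=3] 14>9 → j++
[i=4,j=4] 14>11 → j++
[i=4,j=5] 14>13 → j++
[i=4,j=6] 14==14 emit → i++,j++
[i=5,j=7] 17<18 → i++
[i=6,j=7] 24>18 → j++
[i=6,j=8] 24>23 → j++
[i=6,j=9] 24==24 emit → i++,j++
[i=7,j=10] 27>25 → j++
[i=7,j=11] 27>26 → j++

15 moves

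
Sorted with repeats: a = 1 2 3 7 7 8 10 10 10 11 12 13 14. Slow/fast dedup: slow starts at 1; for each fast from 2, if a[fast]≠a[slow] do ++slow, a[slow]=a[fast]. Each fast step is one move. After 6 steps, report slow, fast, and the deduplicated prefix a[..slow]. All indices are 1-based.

slow=6, fast=8, prefix=[1, 2, 3, 7, 8, 10]

(s=1,f=2) a[fast]=2≠a[slow]=1 write a[2]=2 → slow++,fast++
(s=2,f=3) a[fast]=3≠a[slow]=2 write a[3]=3 → slow++,fast++
(s=3,f=4) a[fast]=7≠a[slow]=3 write a[4]=7 → slow++,fast++
(s=4,f=5) a[fast]=7=a[slow] dup → fast++
(s=4,f=6) a[fast]=8≠a[slow]=7 write a[5]=8 → slow++,fast++
(s=5,f=7) a[fast]=10≠a[slow]=8 write a[6]=10 → slow++,fast++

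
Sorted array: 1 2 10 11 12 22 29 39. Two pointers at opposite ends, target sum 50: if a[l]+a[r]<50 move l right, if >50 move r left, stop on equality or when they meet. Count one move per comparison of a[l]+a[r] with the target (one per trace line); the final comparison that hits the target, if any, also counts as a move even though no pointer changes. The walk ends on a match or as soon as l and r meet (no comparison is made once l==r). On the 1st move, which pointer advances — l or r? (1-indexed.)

l=1 r=8: 1+39=40 <50, l++

l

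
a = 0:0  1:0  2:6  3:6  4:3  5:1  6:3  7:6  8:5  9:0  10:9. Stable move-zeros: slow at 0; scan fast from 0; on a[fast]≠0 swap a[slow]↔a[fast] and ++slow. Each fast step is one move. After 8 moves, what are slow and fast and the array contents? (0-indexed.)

slow=0 fast=0: a[fast]=0, fast++
slow=0 fast=1: a[fast]=0, fast++
slow=0 fast=2: a[fast]=6≠0 swap→a[0]=6, slow++,fast++
slow=1 fast=3: a[fast]=6≠0 swap→a[1]=6, slow++,fast++
slow=2 fast=4: a[fast]=3≠0 swap→a[2]=3, slow++,fast++
slow=3 fast=5: a[fast]=1≠0 swap→a[3]=1, slow++,fast++
slow=4 fast=6: a[fast]=3≠0 swap→a[4]=3, slow++,fast++
slow=5 fast=7: a[fast]=6≠0 swap→a[5]=6, slow++,fast++

slow=6, fast=8, a=[6, 6, 3, 1, 3, 6, 0, 0, 5, 0, 9]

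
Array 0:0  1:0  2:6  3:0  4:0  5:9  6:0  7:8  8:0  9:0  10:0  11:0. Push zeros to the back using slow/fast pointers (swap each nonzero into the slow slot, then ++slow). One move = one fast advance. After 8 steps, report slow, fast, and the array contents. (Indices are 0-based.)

(s=0,f=0) a[fast]=0 → fast++
(s=0,f=1) a[fast]=0 → fast++
(s=0,f=2) a[fast]=6≠0 swap→a[0]=6 → slow++,fast++
(s=1,f=3) a[fast]=0 → fast++
(s=1,f=4) a[fast]=0 → fast++
(s=1,f=5) a[fast]=9≠0 swap→a[1]=9 → slow++,fast++
(s=2,f=6) a[fast]=0 → fast++
(s=2,f=7) a[fast]=8≠0 swap→a[2]=8 → slow++,fast++

slow=3, fast=8, a=[6, 9, 8, 0, 0, 0, 0, 0, 0, 0, 0, 0]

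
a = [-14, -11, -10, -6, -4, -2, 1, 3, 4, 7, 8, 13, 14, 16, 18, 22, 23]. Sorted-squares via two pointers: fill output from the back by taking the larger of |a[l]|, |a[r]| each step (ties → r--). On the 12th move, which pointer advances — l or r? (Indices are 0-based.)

l

[0,16] |-14|<=|23| out[16]=529 → r--
[0,15] |-14|<=|22| out[15]=484 → r--
[0,14] |-14|<=|18| out[14]=324 → r--
[0,13] |-14|<=|16| out[13]=256 → r--
[0,12] |-14|<=|14| out[12]=196 → r--
[0,11] |-14|>|13| out[11]=196 → l++
[1,11] |-11|<=|13| out[10]=169 → r--
[1,10] |-11|>|8| out[9]=121 → l++
[2,10] |-10|>|8| out[8]=100 → l++
[3,10] |-6|<=|8| out[7]=64 → r--
[3,9] |-6|<=|7| out[6]=49 → r--
[3,8] |-6|>|4| out[5]=36 → l++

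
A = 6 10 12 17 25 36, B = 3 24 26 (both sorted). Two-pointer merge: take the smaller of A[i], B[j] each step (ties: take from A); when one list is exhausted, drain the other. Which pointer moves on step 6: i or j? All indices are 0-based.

j

i=0 j=0: A[i]=6>B[j]=3 take 3, j++
i=0 j=1: A[i]=6<=B[j]=24 take 6, i++
i=1 j=1: A[i]=10<=B[j]=24 take 10, i++
i=2 j=1: A[i]=12<=B[j]=24 take 12, i++
i=3 j=1: A[i]=17<=B[j]=24 take 17, i++
i=4 j=1: A[i]=25>B[j]=24 take 24, j++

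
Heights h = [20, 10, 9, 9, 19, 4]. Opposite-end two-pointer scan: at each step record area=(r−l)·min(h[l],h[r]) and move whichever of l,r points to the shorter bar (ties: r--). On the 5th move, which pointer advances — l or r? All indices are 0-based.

[0,5] min(20,4)*5=20 best=20 * → r--
[0,4] min(20,19)*4=76 best=76 * → r--
[0,3] min(20,9)*3=27 best=76 → r--
[0,2] min(20,9)*2=18 best=76 → r--
[0,1] min(20,10)*1=10 best=76 → r--

r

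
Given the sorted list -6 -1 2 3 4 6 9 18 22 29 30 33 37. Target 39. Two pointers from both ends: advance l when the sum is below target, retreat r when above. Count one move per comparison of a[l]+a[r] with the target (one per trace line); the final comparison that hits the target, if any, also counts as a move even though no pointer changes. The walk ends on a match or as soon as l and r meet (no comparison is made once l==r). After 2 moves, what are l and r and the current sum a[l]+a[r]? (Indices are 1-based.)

l=3, r=13, sum=39

[1,13] -6+37=31 <39 → l++
[2,13] -1+37=36 <39 → l++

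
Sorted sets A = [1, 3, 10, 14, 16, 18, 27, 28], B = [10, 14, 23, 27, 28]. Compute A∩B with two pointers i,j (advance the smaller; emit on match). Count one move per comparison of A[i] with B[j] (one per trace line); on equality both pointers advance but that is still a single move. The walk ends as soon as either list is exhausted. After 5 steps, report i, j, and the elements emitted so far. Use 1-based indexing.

i=6, j=3, emitted=[10, 14]

[i=1,j=1] 1<10 → i++
[i=2,j=1] 3<10 → i++
[i=3,j=1] 10==10 emit → i++,j++
[i=4,j=2] 14==14 emit → i++,j++
[i=5,j=3] 16<23 → i++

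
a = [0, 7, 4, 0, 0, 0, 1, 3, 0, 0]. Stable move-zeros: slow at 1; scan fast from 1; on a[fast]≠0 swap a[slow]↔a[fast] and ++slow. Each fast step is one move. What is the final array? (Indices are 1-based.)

(s=1,f=1) a[fast]=0 → fast++
(s=1,f=2) a[fast]=7≠0 swap→a[1]=7 → slow++,fast++
(s=2,f=3) a[fast]=4≠0 swap→a[2]=4 → slow++,fast++
(s=3,f=4) a[fast]=0 → fast++
(s=3,f=5) a[fast]=0 → fast++
(s=3,f=6) a[fast]=0 → fast++
(s=3,f=7) a[fast]=1≠0 swap→a[3]=1 → slow++,fast++
(s=4,f=8) a[fast]=3≠0 swap→a[4]=3 → slow++,fast++
(s=5,f=9) a[fast]=0 → fast++
(s=5,f=10) a[fast]=0 → fast++

[7, 4, 1, 3, 0, 0, 0, 0, 0, 0]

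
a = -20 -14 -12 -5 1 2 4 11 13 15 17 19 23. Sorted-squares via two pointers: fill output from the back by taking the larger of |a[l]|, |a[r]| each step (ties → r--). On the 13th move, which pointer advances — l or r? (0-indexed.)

l=0 r=12: |-20|<=|23| out[12]=529, r--
l=0 r=11: |-20|>|19| out[11]=400, l++
l=1 r=11: |-14|<=|19| out[10]=361, r--
l=1 r=10: |-14|<=|17| out[9]=289, r--
l=1 r=9: |-14|<=|15| out[8]=225, r--
l=1 r=8: |-14|>|13| out[7]=196, l++
l=2 r=8: |-12|<=|13| out[6]=169, r--
l=2 r=7: |-12|>|11| out[5]=144, l++
l=3 r=7: |-5|<=|11| out[4]=121, r--
l=3 r=6: |-5|>|4| out[3]=25, l++
l=4 r=6: |1|<=|4| out[2]=16, r--
l=4 r=5: |1|<=|2| out[1]=4, r--
l=4 r=4: |1|<=|1| out[0]=1, r--

r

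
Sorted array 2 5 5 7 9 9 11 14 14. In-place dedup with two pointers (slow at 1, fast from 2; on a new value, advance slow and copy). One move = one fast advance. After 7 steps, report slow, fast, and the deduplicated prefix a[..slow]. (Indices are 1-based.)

slow=6, fast=9, prefix=[2, 5, 7, 9, 11, 14]

slow=1 fast=2: a[fast]=5≠a[slow]=2 write a[2]=5, slow++,fast++
slow=2 fast=3: a[fast]=5=a[slow] dup, fast++
slow=2 fast=4: a[fast]=7≠a[slow]=5 write a[3]=7, slow++,fast++
slow=3 fast=5: a[fast]=9≠a[slow]=7 write a[4]=9, slow++,fast++
slow=4 fast=6: a[fast]=9=a[slow] dup, fast++
slow=4 fast=7: a[fast]=11≠a[slow]=9 write a[5]=11, slow++,fast++
slow=5 fast=8: a[fast]=14≠a[slow]=11 write a[6]=14, slow++,fast++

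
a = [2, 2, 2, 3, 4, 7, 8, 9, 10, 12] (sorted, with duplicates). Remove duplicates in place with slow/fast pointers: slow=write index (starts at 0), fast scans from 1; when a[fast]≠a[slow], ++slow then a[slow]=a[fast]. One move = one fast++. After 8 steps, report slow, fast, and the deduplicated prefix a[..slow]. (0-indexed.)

slow=6, fast=9, prefix=[2, 3, 4, 7, 8, 9, 10]

slow=0 fast=1: a[fast]=2=a[slow] dup, fast++
slow=0 fast=2: a[fast]=2=a[slow] dup, fast++
slow=0 fast=3: a[fast]=3≠a[slow]=2 write a[1]=3, slow++,fast++
slow=1 fast=4: a[fast]=4≠a[slow]=3 write a[2]=4, slow++,fast++
slow=2 fast=5: a[fast]=7≠a[slow]=4 write a[3]=7, slow++,fast++
slow=3 fast=6: a[fast]=8≠a[slow]=7 write a[4]=8, slow++,fast++
slow=4 fast=7: a[fast]=9≠a[slow]=8 write a[5]=9, slow++,fast++
slow=5 fast=8: a[fast]=10≠a[slow]=9 write a[6]=10, slow++,fast++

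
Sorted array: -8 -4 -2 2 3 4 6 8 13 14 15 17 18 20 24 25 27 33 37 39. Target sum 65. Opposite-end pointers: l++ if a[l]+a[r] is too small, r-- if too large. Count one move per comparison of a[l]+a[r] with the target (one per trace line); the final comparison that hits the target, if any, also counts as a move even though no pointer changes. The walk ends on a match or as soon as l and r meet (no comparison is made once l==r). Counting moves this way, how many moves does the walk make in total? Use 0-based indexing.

19 moves

l=0 r=19: -8+39=31 <65, l++
l=1 r=19: -4+39=35 <65, l++
l=2 r=19: -2+39=37 <65, l++
l=3 r=19: 2+39=41 <65, l++
l=4 r=19: 3+39=42 <65, l++
l=5 r=19: 4+39=43 <65, l++
l=6 r=19: 6+39=45 <65, l++
l=7 r=19: 8+39=47 <65, l++
l=8 r=19: 13+39=52 <65, l++
l=9 r=19: 14+39=53 <65, l++
l=10 r=19: 15+39=54 <65, l++
l=11 r=19: 17+39=56 <65, l++
l=12 r=19: 18+39=57 <65, l++
l=13 r=19: 20+39=59 <65, l++
l=14 r=19: 24+39=63 <65, l++
l=15 r=19: 25+39=64 <65, l++
l=16 r=19: 27+39=66 >65, r--
l=16 r=18: 27+37=64 <65, l++
l=17 r=18: 33+37=70 >65, r--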